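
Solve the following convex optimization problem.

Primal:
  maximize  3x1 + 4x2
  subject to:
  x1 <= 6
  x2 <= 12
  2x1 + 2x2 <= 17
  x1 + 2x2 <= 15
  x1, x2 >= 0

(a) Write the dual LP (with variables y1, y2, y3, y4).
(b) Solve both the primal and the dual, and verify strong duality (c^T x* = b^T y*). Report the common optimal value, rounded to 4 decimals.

The standard primal-dual pair for 'max c^T x s.t. A x <= b, x >= 0' is:
  Dual:  min b^T y  s.t.  A^T y >= c,  y >= 0.

So the dual LP is:
  minimize  6y1 + 12y2 + 17y3 + 15y4
  subject to:
    y1 + 2y3 + y4 >= 3
    y2 + 2y3 + 2y4 >= 4
    y1, y2, y3, y4 >= 0

Solving the primal: x* = (2, 6.5).
  primal value c^T x* = 32.
Solving the dual: y* = (0, 0, 1, 1).
  dual value b^T y* = 32.
Strong duality: c^T x* = b^T y*. Confirmed.

32


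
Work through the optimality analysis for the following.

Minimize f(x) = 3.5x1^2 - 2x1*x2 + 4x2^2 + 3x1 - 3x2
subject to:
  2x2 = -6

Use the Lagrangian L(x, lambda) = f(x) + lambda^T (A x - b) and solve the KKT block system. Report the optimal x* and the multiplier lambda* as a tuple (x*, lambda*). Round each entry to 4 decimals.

Form the Lagrangian:
  L(x, lambda) = (1/2) x^T Q x + c^T x + lambda^T (A x - b)
Stationarity (grad_x L = 0): Q x + c + A^T lambda = 0.
Primal feasibility: A x = b.

This gives the KKT block system:
  [ Q   A^T ] [ x     ]   [-c ]
  [ A    0  ] [ lambda ] = [ b ]

Solving the linear system:
  x*      = (-1.2857, -3)
  lambda* = (12.2143)
  f(x*)   = 39.2143

x* = (-1.2857, -3), lambda* = (12.2143)


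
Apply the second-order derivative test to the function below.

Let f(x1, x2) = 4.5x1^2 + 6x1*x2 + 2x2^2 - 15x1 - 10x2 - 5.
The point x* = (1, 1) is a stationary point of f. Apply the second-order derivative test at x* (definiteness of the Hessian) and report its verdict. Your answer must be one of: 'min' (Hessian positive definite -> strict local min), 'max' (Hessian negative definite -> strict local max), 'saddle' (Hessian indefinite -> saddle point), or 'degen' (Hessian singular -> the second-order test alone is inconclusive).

Compute the Hessian H = grad^2 f:
  H = [[9, 6], [6, 4]]
Verify stationarity: grad f(x*) = H x* + g = (0, 0).
Eigenvalues of H: 0, 13.
H has a zero eigenvalue (singular; positive semidefinite but not definite), so H is neither positive definite, negative definite, nor indefinite. The second-order test alone is inconclusive -> degen.
(Indeed, f is constant along the null direction of H through x*, so x* is not a strict local extremum.)

degen


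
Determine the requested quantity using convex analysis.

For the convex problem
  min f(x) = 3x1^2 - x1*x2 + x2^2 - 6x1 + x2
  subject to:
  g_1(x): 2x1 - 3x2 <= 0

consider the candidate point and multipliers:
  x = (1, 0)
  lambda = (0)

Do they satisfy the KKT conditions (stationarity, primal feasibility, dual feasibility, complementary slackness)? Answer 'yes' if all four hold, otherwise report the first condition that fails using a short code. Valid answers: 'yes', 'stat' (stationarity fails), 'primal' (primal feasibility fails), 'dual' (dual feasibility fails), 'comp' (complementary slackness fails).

Gradient of f: grad f(x) = Q x + c = (0, 0)
Constraint values g_i(x) = a_i^T x - b_i:
  g_1((1, 0)) = 2
Stationarity residual: grad f(x) + sum_i lambda_i a_i = (0, 0)
  -> stationarity OK
Primal feasibility (all g_i <= 0): FAILS
Dual feasibility (all lambda_i >= 0): OK
Complementary slackness (lambda_i * g_i(x) = 0 for all i): OK

Verdict: the first failing condition is primal_feasibility -> primal.

primal


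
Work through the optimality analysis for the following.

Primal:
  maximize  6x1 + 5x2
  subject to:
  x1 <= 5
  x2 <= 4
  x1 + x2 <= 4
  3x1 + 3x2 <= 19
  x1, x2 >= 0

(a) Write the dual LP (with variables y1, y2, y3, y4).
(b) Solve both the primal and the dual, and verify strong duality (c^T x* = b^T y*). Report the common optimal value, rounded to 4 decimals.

The standard primal-dual pair for 'max c^T x s.t. A x <= b, x >= 0' is:
  Dual:  min b^T y  s.t.  A^T y >= c,  y >= 0.

So the dual LP is:
  minimize  5y1 + 4y2 + 4y3 + 19y4
  subject to:
    y1 + y3 + 3y4 >= 6
    y2 + y3 + 3y4 >= 5
    y1, y2, y3, y4 >= 0

Solving the primal: x* = (4, 0).
  primal value c^T x* = 24.
Solving the dual: y* = (0, 0, 6, 0).
  dual value b^T y* = 24.
Strong duality: c^T x* = b^T y*. Confirmed.

24


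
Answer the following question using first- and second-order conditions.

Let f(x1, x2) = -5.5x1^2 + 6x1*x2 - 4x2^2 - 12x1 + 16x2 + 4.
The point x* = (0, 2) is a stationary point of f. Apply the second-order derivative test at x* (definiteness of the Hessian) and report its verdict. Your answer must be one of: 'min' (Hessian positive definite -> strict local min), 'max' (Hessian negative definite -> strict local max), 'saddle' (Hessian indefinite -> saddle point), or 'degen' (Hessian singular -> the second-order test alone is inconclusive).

Compute the Hessian H = grad^2 f:
  H = [[-11, 6], [6, -8]]
Verify stationarity: grad f(x*) = H x* + g = (0, 0).
Eigenvalues of H: -15.6847, -3.3153.
Both eigenvalues < 0, so H is negative definite -> x* is a strict local max.

max


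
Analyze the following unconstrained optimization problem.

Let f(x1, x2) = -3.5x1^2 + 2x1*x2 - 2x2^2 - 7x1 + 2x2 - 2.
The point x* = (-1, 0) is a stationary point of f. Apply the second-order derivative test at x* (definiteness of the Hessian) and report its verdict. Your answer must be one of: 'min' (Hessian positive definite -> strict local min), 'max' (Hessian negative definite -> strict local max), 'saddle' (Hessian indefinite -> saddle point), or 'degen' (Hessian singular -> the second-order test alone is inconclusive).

Compute the Hessian H = grad^2 f:
  H = [[-7, 2], [2, -4]]
Verify stationarity: grad f(x*) = H x* + g = (0, 0).
Eigenvalues of H: -8, -3.
Both eigenvalues < 0, so H is negative definite -> x* is a strict local max.

max


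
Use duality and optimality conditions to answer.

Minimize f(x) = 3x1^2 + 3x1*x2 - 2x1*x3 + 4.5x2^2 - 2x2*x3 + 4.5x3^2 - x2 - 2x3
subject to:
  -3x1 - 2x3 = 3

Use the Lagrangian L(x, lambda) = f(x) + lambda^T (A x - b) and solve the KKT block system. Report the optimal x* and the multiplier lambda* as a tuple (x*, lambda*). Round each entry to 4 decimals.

Form the Lagrangian:
  L(x, lambda) = (1/2) x^T Q x + c^T x + lambda^T (A x - b)
Stationarity (grad_x L = 0): Q x + c + A^T lambda = 0.
Primal feasibility: A x = b.

This gives the KKT block system:
  [ Q   A^T ] [ x     ]   [-c ]
  [ A    0  ] [ lambda ] = [ b ]

Solving the linear system:
  x*      = (-0.882, 0.3658, -0.177)
  lambda* = (-1.2802)
  f(x*)   = 1.9145

x* = (-0.882, 0.3658, -0.177), lambda* = (-1.2802)


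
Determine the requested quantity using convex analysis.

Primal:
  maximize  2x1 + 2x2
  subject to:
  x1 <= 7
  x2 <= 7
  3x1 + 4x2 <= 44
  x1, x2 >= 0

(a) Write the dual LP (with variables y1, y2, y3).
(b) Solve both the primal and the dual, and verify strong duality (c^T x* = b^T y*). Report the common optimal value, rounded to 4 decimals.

The standard primal-dual pair for 'max c^T x s.t. A x <= b, x >= 0' is:
  Dual:  min b^T y  s.t.  A^T y >= c,  y >= 0.

So the dual LP is:
  minimize  7y1 + 7y2 + 44y3
  subject to:
    y1 + 3y3 >= 2
    y2 + 4y3 >= 2
    y1, y2, y3 >= 0

Solving the primal: x* = (7, 5.75).
  primal value c^T x* = 25.5.
Solving the dual: y* = (0.5, 0, 0.5).
  dual value b^T y* = 25.5.
Strong duality: c^T x* = b^T y*. Confirmed.

25.5


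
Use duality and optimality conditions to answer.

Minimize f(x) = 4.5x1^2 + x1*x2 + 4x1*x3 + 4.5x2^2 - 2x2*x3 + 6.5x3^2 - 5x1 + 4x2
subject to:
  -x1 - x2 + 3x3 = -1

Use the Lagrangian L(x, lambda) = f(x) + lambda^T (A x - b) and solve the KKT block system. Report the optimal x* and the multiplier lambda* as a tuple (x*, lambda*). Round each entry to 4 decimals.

Form the Lagrangian:
  L(x, lambda) = (1/2) x^T Q x + c^T x + lambda^T (A x - b)
Stationarity (grad_x L = 0): Q x + c + A^T lambda = 0.
Primal feasibility: A x = b.

This gives the KKT block system:
  [ Q   A^T ] [ x     ]   [-c ]
  [ A    0  ] [ lambda ] = [ b ]

Solving the linear system:
  x*      = (0.7368, -0.6053, -0.2895)
  lambda* = (-0.1316)
  f(x*)   = -3.1184

x* = (0.7368, -0.6053, -0.2895), lambda* = (-0.1316)


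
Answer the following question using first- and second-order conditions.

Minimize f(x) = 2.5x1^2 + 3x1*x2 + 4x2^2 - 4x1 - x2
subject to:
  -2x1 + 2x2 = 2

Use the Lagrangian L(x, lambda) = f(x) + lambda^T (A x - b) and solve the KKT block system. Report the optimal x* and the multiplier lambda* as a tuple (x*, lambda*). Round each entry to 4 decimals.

Form the Lagrangian:
  L(x, lambda) = (1/2) x^T Q x + c^T x + lambda^T (A x - b)
Stationarity (grad_x L = 0): Q x + c + A^T lambda = 0.
Primal feasibility: A x = b.

This gives the KKT block system:
  [ Q   A^T ] [ x     ]   [-c ]
  [ A    0  ] [ lambda ] = [ b ]

Solving the linear system:
  x*      = (-0.3158, 0.6842)
  lambda* = (-1.7632)
  f(x*)   = 2.0526

x* = (-0.3158, 0.6842), lambda* = (-1.7632)


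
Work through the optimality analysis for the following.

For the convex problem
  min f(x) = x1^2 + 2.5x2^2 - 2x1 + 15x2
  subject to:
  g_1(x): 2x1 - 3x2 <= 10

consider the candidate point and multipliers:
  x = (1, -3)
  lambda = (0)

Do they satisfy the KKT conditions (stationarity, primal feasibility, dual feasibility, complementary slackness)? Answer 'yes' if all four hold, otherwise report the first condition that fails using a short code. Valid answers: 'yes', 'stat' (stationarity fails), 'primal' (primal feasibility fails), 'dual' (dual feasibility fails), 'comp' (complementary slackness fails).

Gradient of f: grad f(x) = Q x + c = (0, 0)
Constraint values g_i(x) = a_i^T x - b_i:
  g_1((1, -3)) = 1
Stationarity residual: grad f(x) + sum_i lambda_i a_i = (0, 0)
  -> stationarity OK
Primal feasibility (all g_i <= 0): FAILS
Dual feasibility (all lambda_i >= 0): OK
Complementary slackness (lambda_i * g_i(x) = 0 for all i): OK

Verdict: the first failing condition is primal_feasibility -> primal.

primal


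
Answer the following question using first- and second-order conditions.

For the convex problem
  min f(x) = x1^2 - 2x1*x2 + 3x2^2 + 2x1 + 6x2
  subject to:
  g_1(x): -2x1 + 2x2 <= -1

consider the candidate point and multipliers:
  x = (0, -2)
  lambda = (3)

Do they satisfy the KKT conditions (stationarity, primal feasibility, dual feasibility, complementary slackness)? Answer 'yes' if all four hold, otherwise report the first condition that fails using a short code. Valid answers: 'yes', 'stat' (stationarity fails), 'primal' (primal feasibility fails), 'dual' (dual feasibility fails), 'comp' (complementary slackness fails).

Gradient of f: grad f(x) = Q x + c = (6, -6)
Constraint values g_i(x) = a_i^T x - b_i:
  g_1((0, -2)) = -3
Stationarity residual: grad f(x) + sum_i lambda_i a_i = (0, 0)
  -> stationarity OK
Primal feasibility (all g_i <= 0): OK
Dual feasibility (all lambda_i >= 0): OK
Complementary slackness (lambda_i * g_i(x) = 0 for all i): FAILS

Verdict: the first failing condition is complementary_slackness -> comp.

comp


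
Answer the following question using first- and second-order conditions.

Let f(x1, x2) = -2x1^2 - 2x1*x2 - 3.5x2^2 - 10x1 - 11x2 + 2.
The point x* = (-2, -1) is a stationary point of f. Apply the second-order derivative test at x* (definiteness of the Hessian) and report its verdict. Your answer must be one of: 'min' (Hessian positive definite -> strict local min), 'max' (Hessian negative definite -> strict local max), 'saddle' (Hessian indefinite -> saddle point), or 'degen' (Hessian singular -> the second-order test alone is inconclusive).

Compute the Hessian H = grad^2 f:
  H = [[-4, -2], [-2, -7]]
Verify stationarity: grad f(x*) = H x* + g = (0, 0).
Eigenvalues of H: -8, -3.
Both eigenvalues < 0, so H is negative definite -> x* is a strict local max.

max


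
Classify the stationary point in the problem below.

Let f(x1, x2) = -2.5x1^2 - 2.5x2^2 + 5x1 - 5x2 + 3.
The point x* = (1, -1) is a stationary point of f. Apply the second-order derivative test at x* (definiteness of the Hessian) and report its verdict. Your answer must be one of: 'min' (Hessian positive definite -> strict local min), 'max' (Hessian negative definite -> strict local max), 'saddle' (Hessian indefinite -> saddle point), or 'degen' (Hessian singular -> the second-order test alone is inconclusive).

Compute the Hessian H = grad^2 f:
  H = [[-5, 0], [0, -5]]
Verify stationarity: grad f(x*) = H x* + g = (0, 0).
Eigenvalues of H: -5, -5.
Both eigenvalues < 0, so H is negative definite -> x* is a strict local max.

max


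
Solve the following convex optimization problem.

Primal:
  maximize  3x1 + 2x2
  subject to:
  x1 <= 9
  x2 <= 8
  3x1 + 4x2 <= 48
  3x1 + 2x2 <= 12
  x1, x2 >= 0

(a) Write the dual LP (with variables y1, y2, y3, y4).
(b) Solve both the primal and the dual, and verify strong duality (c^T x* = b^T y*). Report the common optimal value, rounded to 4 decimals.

The standard primal-dual pair for 'max c^T x s.t. A x <= b, x >= 0' is:
  Dual:  min b^T y  s.t.  A^T y >= c,  y >= 0.

So the dual LP is:
  minimize  9y1 + 8y2 + 48y3 + 12y4
  subject to:
    y1 + 3y3 + 3y4 >= 3
    y2 + 4y3 + 2y4 >= 2
    y1, y2, y3, y4 >= 0

Solving the primal: x* = (4, 0).
  primal value c^T x* = 12.
Solving the dual: y* = (0, 0, 0, 1).
  dual value b^T y* = 12.
Strong duality: c^T x* = b^T y*. Confirmed.

12


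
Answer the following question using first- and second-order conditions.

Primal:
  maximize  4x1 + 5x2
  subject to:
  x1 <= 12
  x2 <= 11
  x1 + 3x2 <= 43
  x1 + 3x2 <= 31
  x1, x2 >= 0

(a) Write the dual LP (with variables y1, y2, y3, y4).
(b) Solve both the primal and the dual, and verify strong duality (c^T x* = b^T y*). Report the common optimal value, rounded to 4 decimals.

The standard primal-dual pair for 'max c^T x s.t. A x <= b, x >= 0' is:
  Dual:  min b^T y  s.t.  A^T y >= c,  y >= 0.

So the dual LP is:
  minimize  12y1 + 11y2 + 43y3 + 31y4
  subject to:
    y1 + y3 + y4 >= 4
    y2 + 3y3 + 3y4 >= 5
    y1, y2, y3, y4 >= 0

Solving the primal: x* = (12, 6.3333).
  primal value c^T x* = 79.6667.
Solving the dual: y* = (2.3333, 0, 0, 1.6667).
  dual value b^T y* = 79.6667.
Strong duality: c^T x* = b^T y*. Confirmed.

79.6667


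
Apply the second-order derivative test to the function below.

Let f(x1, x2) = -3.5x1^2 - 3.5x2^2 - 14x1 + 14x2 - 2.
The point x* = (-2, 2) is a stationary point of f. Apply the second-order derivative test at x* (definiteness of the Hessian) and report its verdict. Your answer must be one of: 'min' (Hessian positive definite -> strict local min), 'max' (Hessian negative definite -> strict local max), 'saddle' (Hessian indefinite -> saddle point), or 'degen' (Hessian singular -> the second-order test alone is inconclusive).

Compute the Hessian H = grad^2 f:
  H = [[-7, 0], [0, -7]]
Verify stationarity: grad f(x*) = H x* + g = (0, 0).
Eigenvalues of H: -7, -7.
Both eigenvalues < 0, so H is negative definite -> x* is a strict local max.

max


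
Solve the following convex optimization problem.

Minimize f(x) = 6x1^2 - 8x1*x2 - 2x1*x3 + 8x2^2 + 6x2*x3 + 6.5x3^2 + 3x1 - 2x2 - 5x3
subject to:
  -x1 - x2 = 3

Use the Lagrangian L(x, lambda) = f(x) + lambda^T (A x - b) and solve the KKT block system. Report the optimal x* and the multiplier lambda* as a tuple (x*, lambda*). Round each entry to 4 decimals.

Form the Lagrangian:
  L(x, lambda) = (1/2) x^T Q x + c^T x + lambda^T (A x - b)
Stationarity (grad_x L = 0): Q x + c + A^T lambda = 0.
Primal feasibility: A x = b.

This gives the KKT block system:
  [ Q   A^T ] [ x     ]   [-c ]
  [ A    0  ] [ lambda ] = [ b ]

Solving the linear system:
  x*      = (-1.6083, -1.3917, 0.7795)
  lambda* = (-6.7244)
  f(x*)   = 7.1171

x* = (-1.6083, -1.3917, 0.7795), lambda* = (-6.7244)


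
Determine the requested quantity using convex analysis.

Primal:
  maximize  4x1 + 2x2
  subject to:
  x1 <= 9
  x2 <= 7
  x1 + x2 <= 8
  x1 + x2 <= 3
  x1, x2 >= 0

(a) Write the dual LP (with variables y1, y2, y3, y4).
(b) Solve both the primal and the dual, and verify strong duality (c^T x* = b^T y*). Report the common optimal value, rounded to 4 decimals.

The standard primal-dual pair for 'max c^T x s.t. A x <= b, x >= 0' is:
  Dual:  min b^T y  s.t.  A^T y >= c,  y >= 0.

So the dual LP is:
  minimize  9y1 + 7y2 + 8y3 + 3y4
  subject to:
    y1 + y3 + y4 >= 4
    y2 + y3 + y4 >= 2
    y1, y2, y3, y4 >= 0

Solving the primal: x* = (3, 0).
  primal value c^T x* = 12.
Solving the dual: y* = (0, 0, 0, 4).
  dual value b^T y* = 12.
Strong duality: c^T x* = b^T y*. Confirmed.

12


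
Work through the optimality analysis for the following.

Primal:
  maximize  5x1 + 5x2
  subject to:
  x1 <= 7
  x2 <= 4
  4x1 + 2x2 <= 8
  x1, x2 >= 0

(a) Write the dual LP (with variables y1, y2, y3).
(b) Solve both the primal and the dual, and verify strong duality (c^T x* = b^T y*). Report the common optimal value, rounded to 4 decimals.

The standard primal-dual pair for 'max c^T x s.t. A x <= b, x >= 0' is:
  Dual:  min b^T y  s.t.  A^T y >= c,  y >= 0.

So the dual LP is:
  minimize  7y1 + 4y2 + 8y3
  subject to:
    y1 + 4y3 >= 5
    y2 + 2y3 >= 5
    y1, y2, y3 >= 0

Solving the primal: x* = (0, 4).
  primal value c^T x* = 20.
Solving the dual: y* = (0, 2.5, 1.25).
  dual value b^T y* = 20.
Strong duality: c^T x* = b^T y*. Confirmed.

20


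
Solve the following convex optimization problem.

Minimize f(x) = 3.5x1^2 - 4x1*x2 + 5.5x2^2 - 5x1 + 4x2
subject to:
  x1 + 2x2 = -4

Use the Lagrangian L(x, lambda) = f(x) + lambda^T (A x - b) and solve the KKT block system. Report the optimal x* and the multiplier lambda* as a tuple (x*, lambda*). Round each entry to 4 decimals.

Form the Lagrangian:
  L(x, lambda) = (1/2) x^T Q x + c^T x + lambda^T (A x - b)
Stationarity (grad_x L = 0): Q x + c + A^T lambda = 0.
Primal feasibility: A x = b.

This gives the KKT block system:
  [ Q   A^T ] [ x     ]   [-c ]
  [ A    0  ] [ lambda ] = [ b ]

Solving the linear system:
  x*      = (-0.8727, -1.5636)
  lambda* = (4.8545)
  f(x*)   = 8.7636

x* = (-0.8727, -1.5636), lambda* = (4.8545)


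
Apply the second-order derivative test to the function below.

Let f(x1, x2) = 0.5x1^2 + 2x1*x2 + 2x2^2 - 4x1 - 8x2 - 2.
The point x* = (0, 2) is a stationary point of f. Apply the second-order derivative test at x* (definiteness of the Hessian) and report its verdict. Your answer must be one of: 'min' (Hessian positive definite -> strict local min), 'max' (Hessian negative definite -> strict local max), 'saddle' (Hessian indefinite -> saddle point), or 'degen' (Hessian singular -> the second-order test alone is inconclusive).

Compute the Hessian H = grad^2 f:
  H = [[1, 2], [2, 4]]
Verify stationarity: grad f(x*) = H x* + g = (0, 0).
Eigenvalues of H: 0, 5.
H has a zero eigenvalue (singular; positive semidefinite but not definite), so H is neither positive definite, negative definite, nor indefinite. The second-order test alone is inconclusive -> degen.
(Indeed, f is constant along the null direction of H through x*, so x* is not a strict local extremum.)

degen


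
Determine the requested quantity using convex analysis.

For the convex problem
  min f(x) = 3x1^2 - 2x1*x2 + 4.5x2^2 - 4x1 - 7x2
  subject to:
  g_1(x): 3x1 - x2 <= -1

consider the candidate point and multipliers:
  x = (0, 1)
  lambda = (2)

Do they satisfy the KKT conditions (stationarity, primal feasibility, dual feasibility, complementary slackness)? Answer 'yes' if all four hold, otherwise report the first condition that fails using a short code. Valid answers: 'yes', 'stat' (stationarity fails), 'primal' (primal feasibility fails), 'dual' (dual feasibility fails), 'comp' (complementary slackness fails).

Gradient of f: grad f(x) = Q x + c = (-6, 2)
Constraint values g_i(x) = a_i^T x - b_i:
  g_1((0, 1)) = 0
Stationarity residual: grad f(x) + sum_i lambda_i a_i = (0, 0)
  -> stationarity OK
Primal feasibility (all g_i <= 0): OK
Dual feasibility (all lambda_i >= 0): OK
Complementary slackness (lambda_i * g_i(x) = 0 for all i): OK

Verdict: yes, KKT holds.

yes


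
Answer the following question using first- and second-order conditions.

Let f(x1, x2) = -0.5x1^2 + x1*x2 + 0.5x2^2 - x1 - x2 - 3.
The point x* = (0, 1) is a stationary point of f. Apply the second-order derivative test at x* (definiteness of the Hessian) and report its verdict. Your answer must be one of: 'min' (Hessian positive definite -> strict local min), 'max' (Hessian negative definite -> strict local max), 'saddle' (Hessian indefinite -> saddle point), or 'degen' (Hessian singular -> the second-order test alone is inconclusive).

Compute the Hessian H = grad^2 f:
  H = [[-1, 1], [1, 1]]
Verify stationarity: grad f(x*) = H x* + g = (0, 0).
Eigenvalues of H: -1.4142, 1.4142.
Eigenvalues have mixed signs, so H is indefinite -> x* is a saddle point.

saddle


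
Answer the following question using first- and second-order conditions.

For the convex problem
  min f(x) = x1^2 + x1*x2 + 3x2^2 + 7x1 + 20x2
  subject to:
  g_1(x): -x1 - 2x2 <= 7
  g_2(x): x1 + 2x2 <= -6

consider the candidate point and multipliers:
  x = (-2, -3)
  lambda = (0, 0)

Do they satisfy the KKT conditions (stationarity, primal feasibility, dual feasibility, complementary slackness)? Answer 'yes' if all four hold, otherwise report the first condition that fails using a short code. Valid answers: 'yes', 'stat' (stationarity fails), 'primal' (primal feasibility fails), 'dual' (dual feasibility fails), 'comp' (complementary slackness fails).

Gradient of f: grad f(x) = Q x + c = (0, 0)
Constraint values g_i(x) = a_i^T x - b_i:
  g_1((-2, -3)) = 1
  g_2((-2, -3)) = -2
Stationarity residual: grad f(x) + sum_i lambda_i a_i = (0, 0)
  -> stationarity OK
Primal feasibility (all g_i <= 0): FAILS
Dual feasibility (all lambda_i >= 0): OK
Complementary slackness (lambda_i * g_i(x) = 0 for all i): OK

Verdict: the first failing condition is primal_feasibility -> primal.

primal


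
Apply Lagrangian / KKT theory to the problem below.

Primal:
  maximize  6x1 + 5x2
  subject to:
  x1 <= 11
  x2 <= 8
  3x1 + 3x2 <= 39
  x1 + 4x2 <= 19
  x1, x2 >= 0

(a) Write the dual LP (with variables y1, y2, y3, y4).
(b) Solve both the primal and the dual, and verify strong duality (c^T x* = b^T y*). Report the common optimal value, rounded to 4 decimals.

The standard primal-dual pair for 'max c^T x s.t. A x <= b, x >= 0' is:
  Dual:  min b^T y  s.t.  A^T y >= c,  y >= 0.

So the dual LP is:
  minimize  11y1 + 8y2 + 39y3 + 19y4
  subject to:
    y1 + 3y3 + y4 >= 6
    y2 + 3y3 + 4y4 >= 5
    y1, y2, y3, y4 >= 0

Solving the primal: x* = (11, 2).
  primal value c^T x* = 76.
Solving the dual: y* = (4.75, 0, 0, 1.25).
  dual value b^T y* = 76.
Strong duality: c^T x* = b^T y*. Confirmed.

76


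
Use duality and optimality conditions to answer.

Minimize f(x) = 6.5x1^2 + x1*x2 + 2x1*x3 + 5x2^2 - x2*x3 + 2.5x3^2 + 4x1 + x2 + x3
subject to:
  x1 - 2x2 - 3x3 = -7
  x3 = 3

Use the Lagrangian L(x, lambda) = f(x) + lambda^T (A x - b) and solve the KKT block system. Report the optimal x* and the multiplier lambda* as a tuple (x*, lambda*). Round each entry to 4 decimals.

Form the Lagrangian:
  L(x, lambda) = (1/2) x^T Q x + c^T x + lambda^T (A x - b)
Stationarity (grad_x L = 0): Q x + c + A^T lambda = 0.
Primal feasibility: A x = b.

This gives the KKT block system:
  [ Q   A^T ] [ x     ]   [-c ]
  [ A    0  ] [ lambda ] = [ b ]

Solving the linear system:
  x*      = (-0.1818, -1.0909, 3)
  lambda* = (-6.5455, -36.3636)
  f(x*)   = 32.2273

x* = (-0.1818, -1.0909, 3), lambda* = (-6.5455, -36.3636)


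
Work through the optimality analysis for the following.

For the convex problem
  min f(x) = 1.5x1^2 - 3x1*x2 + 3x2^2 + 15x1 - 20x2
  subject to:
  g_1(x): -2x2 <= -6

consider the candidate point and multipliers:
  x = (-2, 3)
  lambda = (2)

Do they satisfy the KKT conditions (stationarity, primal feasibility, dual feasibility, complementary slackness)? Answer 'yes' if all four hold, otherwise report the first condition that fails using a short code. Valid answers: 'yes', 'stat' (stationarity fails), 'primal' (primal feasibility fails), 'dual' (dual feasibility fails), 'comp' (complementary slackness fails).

Gradient of f: grad f(x) = Q x + c = (0, 4)
Constraint values g_i(x) = a_i^T x - b_i:
  g_1((-2, 3)) = 0
Stationarity residual: grad f(x) + sum_i lambda_i a_i = (0, 0)
  -> stationarity OK
Primal feasibility (all g_i <= 0): OK
Dual feasibility (all lambda_i >= 0): OK
Complementary slackness (lambda_i * g_i(x) = 0 for all i): OK

Verdict: yes, KKT holds.

yes


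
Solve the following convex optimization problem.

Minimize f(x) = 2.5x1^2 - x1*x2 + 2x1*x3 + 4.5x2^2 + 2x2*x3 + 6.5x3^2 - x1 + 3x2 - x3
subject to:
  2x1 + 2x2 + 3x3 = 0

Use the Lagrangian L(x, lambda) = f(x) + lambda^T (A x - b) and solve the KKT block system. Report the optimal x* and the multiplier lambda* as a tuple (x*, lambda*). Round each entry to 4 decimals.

Form the Lagrangian:
  L(x, lambda) = (1/2) x^T Q x + c^T x + lambda^T (A x - b)
Stationarity (grad_x L = 0): Q x + c + A^T lambda = 0.
Primal feasibility: A x = b.

This gives the KKT block system:
  [ Q   A^T ] [ x     ]   [-c ]
  [ A    0  ] [ lambda ] = [ b ]

Solving the linear system:
  x*      = (0.1256, -0.3246, 0.1327)
  lambda* = (-0.109)
  f(x*)   = -0.6161

x* = (0.1256, -0.3246, 0.1327), lambda* = (-0.109)


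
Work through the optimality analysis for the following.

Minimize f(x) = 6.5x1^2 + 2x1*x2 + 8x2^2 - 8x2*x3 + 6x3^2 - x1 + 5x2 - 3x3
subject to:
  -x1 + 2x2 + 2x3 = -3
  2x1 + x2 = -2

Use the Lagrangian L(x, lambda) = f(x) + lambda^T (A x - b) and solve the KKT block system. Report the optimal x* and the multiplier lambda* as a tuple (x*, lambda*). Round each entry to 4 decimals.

Form the Lagrangian:
  L(x, lambda) = (1/2) x^T Q x + c^T x + lambda^T (A x - b)
Stationarity (grad_x L = 0): Q x + c + A^T lambda = 0.
Primal feasibility: A x = b.

This gives the KKT block system:
  [ Q   A^T ] [ x     ]   [-c ]
  [ A    0  ] [ lambda ] = [ b ]

Solving the linear system:
  x*      = (-0.4665, -1.067, -0.6663)
  lambda* = (1.2299, 5.2143)
  f(x*)   = 5.6244

x* = (-0.4665, -1.067, -0.6663), lambda* = (1.2299, 5.2143)


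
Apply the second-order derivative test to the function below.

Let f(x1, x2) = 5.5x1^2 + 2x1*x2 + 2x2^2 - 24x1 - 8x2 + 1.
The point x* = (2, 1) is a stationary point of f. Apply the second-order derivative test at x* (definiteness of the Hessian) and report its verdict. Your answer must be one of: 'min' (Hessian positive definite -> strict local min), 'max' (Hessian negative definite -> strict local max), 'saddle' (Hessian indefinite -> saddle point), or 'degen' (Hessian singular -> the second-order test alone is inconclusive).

Compute the Hessian H = grad^2 f:
  H = [[11, 2], [2, 4]]
Verify stationarity: grad f(x*) = H x* + g = (0, 0).
Eigenvalues of H: 3.4689, 11.5311.
Both eigenvalues > 0, so H is positive definite -> x* is a strict local min.

min


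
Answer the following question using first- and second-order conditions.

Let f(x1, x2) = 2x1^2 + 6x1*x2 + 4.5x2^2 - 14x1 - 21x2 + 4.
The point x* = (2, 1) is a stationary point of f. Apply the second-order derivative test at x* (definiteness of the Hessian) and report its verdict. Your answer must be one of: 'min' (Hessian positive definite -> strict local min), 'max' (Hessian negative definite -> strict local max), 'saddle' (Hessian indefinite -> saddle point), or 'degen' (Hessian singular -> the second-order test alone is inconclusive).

Compute the Hessian H = grad^2 f:
  H = [[4, 6], [6, 9]]
Verify stationarity: grad f(x*) = H x* + g = (0, 0).
Eigenvalues of H: 0, 13.
H has a zero eigenvalue (singular; positive semidefinite but not definite), so H is neither positive definite, negative definite, nor indefinite. The second-order test alone is inconclusive -> degen.
(Indeed, f is constant along the null direction of H through x*, so x* is not a strict local extremum.)

degen


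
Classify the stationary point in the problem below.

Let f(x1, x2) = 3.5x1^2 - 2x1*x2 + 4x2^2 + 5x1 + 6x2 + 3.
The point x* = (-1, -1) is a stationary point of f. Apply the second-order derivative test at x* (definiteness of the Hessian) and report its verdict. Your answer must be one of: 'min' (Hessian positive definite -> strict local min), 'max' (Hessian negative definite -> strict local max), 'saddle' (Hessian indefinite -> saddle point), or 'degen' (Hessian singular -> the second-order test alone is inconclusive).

Compute the Hessian H = grad^2 f:
  H = [[7, -2], [-2, 8]]
Verify stationarity: grad f(x*) = H x* + g = (0, 0).
Eigenvalues of H: 5.4384, 9.5616.
Both eigenvalues > 0, so H is positive definite -> x* is a strict local min.

min


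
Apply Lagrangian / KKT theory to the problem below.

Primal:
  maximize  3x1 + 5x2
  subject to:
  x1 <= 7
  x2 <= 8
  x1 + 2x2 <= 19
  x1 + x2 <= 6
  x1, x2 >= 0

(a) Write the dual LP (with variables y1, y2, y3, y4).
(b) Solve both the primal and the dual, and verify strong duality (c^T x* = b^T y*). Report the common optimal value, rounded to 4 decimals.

The standard primal-dual pair for 'max c^T x s.t. A x <= b, x >= 0' is:
  Dual:  min b^T y  s.t.  A^T y >= c,  y >= 0.

So the dual LP is:
  minimize  7y1 + 8y2 + 19y3 + 6y4
  subject to:
    y1 + y3 + y4 >= 3
    y2 + 2y3 + y4 >= 5
    y1, y2, y3, y4 >= 0

Solving the primal: x* = (0, 6).
  primal value c^T x* = 30.
Solving the dual: y* = (0, 0, 0, 5).
  dual value b^T y* = 30.
Strong duality: c^T x* = b^T y*. Confirmed.

30


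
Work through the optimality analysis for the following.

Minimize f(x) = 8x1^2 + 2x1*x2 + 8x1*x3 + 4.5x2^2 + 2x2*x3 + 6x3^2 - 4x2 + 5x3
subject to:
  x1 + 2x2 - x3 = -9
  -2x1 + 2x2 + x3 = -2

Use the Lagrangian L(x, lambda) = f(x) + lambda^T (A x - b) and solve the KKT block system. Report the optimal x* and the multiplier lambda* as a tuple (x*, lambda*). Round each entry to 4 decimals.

Form the Lagrangian:
  L(x, lambda) = (1/2) x^T Q x + c^T x + lambda^T (A x - b)
Stationarity (grad_x L = 0): Q x + c + A^T lambda = 0.
Primal feasibility: A x = b.

This gives the KKT block system:
  [ Q   A^T ] [ x     ]   [-c ]
  [ A    0  ] [ lambda ] = [ b ]

Solving the linear system:
  x*      = (-1.132, -3.033, 1.802)
  lambda* = (13.24, 1.7386)
  f(x*)   = 71.8894

x* = (-1.132, -3.033, 1.802), lambda* = (13.24, 1.7386)


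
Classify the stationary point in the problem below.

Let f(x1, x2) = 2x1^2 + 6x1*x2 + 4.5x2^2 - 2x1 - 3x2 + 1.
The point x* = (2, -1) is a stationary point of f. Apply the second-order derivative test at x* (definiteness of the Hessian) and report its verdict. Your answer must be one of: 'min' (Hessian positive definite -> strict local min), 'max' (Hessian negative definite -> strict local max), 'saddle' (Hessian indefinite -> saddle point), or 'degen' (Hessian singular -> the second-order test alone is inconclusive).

Compute the Hessian H = grad^2 f:
  H = [[4, 6], [6, 9]]
Verify stationarity: grad f(x*) = H x* + g = (0, 0).
Eigenvalues of H: 0, 13.
H has a zero eigenvalue (singular; positive semidefinite but not definite), so H is neither positive definite, negative definite, nor indefinite. The second-order test alone is inconclusive -> degen.
(Indeed, f is constant along the null direction of H through x*, so x* is not a strict local extremum.)

degen


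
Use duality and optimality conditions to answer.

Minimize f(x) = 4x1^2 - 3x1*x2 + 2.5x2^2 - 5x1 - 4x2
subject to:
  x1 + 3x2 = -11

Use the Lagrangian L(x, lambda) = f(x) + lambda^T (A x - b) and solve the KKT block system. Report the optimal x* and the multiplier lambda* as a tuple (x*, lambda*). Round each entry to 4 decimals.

Form the Lagrangian:
  L(x, lambda) = (1/2) x^T Q x + c^T x + lambda^T (A x - b)
Stationarity (grad_x L = 0): Q x + c + A^T lambda = 0.
Primal feasibility: A x = b.

This gives the KKT block system:
  [ Q   A^T ] [ x     ]   [-c ]
  [ A    0  ] [ lambda ] = [ b ]

Solving the linear system:
  x*      = (-1.2737, -3.2421)
  lambda* = (5.4632)
  f(x*)   = 39.7158

x* = (-1.2737, -3.2421), lambda* = (5.4632)


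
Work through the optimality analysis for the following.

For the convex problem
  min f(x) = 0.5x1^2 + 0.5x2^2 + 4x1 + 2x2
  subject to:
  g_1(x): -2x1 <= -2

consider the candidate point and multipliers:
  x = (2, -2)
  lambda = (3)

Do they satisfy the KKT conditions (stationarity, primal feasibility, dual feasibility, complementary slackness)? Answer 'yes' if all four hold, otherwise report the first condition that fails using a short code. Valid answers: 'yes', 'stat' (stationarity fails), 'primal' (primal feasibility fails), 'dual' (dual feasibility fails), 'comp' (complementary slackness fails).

Gradient of f: grad f(x) = Q x + c = (6, 0)
Constraint values g_i(x) = a_i^T x - b_i:
  g_1((2, -2)) = -2
Stationarity residual: grad f(x) + sum_i lambda_i a_i = (0, 0)
  -> stationarity OK
Primal feasibility (all g_i <= 0): OK
Dual feasibility (all lambda_i >= 0): OK
Complementary slackness (lambda_i * g_i(x) = 0 for all i): FAILS

Verdict: the first failing condition is complementary_slackness -> comp.

comp


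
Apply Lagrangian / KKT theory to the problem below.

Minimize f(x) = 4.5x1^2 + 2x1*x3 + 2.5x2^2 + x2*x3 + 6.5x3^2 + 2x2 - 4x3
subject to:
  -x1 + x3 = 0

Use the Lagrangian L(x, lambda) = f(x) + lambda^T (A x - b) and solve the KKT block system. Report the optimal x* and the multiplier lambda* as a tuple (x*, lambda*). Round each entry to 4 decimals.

Form the Lagrangian:
  L(x, lambda) = (1/2) x^T Q x + c^T x + lambda^T (A x - b)
Stationarity (grad_x L = 0): Q x + c + A^T lambda = 0.
Primal feasibility: A x = b.

This gives the KKT block system:
  [ Q   A^T ] [ x     ]   [-c ]
  [ A    0  ] [ lambda ] = [ b ]

Solving the linear system:
  x*      = (0.1705, -0.4341, 0.1705)
  lambda* = (1.876)
  f(x*)   = -0.7752

x* = (0.1705, -0.4341, 0.1705), lambda* = (1.876)


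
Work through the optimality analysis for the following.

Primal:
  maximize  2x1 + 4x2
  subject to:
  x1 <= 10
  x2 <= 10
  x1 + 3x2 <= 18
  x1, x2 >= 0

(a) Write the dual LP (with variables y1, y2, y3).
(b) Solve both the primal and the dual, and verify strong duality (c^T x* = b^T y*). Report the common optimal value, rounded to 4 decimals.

The standard primal-dual pair for 'max c^T x s.t. A x <= b, x >= 0' is:
  Dual:  min b^T y  s.t.  A^T y >= c,  y >= 0.

So the dual LP is:
  minimize  10y1 + 10y2 + 18y3
  subject to:
    y1 + y3 >= 2
    y2 + 3y3 >= 4
    y1, y2, y3 >= 0

Solving the primal: x* = (10, 2.6667).
  primal value c^T x* = 30.6667.
Solving the dual: y* = (0.6667, 0, 1.3333).
  dual value b^T y* = 30.6667.
Strong duality: c^T x* = b^T y*. Confirmed.

30.6667


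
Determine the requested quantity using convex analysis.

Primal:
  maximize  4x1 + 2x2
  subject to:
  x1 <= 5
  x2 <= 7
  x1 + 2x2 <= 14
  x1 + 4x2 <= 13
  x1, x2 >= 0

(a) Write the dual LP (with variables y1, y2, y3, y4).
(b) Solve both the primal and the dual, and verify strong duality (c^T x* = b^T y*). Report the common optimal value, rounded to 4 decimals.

The standard primal-dual pair for 'max c^T x s.t. A x <= b, x >= 0' is:
  Dual:  min b^T y  s.t.  A^T y >= c,  y >= 0.

So the dual LP is:
  minimize  5y1 + 7y2 + 14y3 + 13y4
  subject to:
    y1 + y3 + y4 >= 4
    y2 + 2y3 + 4y4 >= 2
    y1, y2, y3, y4 >= 0

Solving the primal: x* = (5, 2).
  primal value c^T x* = 24.
Solving the dual: y* = (3.5, 0, 0, 0.5).
  dual value b^T y* = 24.
Strong duality: c^T x* = b^T y*. Confirmed.

24


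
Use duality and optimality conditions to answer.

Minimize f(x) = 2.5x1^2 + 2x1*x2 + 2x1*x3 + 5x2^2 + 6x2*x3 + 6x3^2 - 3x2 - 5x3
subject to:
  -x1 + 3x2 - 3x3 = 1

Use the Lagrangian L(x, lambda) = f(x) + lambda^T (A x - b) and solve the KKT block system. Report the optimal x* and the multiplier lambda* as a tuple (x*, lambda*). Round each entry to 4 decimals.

Form the Lagrangian:
  L(x, lambda) = (1/2) x^T Q x + c^T x + lambda^T (A x - b)
Stationarity (grad_x L = 0): Q x + c + A^T lambda = 0.
Primal feasibility: A x = b.

This gives the KKT block system:
  [ Q   A^T ] [ x     ]   [-c ]
  [ A    0  ] [ lambda ] = [ b ]

Solving the linear system:
  x*      = (-0.3092, 0.3936, 0.1633)
  lambda* = (-0.4324)
  f(x*)   = -0.7825

x* = (-0.3092, 0.3936, 0.1633), lambda* = (-0.4324)


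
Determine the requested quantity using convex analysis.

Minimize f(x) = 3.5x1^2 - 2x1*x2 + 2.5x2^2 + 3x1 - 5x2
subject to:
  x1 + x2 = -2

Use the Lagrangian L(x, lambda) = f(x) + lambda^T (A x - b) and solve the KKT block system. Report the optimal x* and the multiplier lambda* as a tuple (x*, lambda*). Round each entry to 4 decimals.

Form the Lagrangian:
  L(x, lambda) = (1/2) x^T Q x + c^T x + lambda^T (A x - b)
Stationarity (grad_x L = 0): Q x + c + A^T lambda = 0.
Primal feasibility: A x = b.

This gives the KKT block system:
  [ Q   A^T ] [ x     ]   [-c ]
  [ A    0  ] [ lambda ] = [ b ]

Solving the linear system:
  x*      = (-1.375, -0.625)
  lambda* = (5.375)
  f(x*)   = 4.875

x* = (-1.375, -0.625), lambda* = (5.375)


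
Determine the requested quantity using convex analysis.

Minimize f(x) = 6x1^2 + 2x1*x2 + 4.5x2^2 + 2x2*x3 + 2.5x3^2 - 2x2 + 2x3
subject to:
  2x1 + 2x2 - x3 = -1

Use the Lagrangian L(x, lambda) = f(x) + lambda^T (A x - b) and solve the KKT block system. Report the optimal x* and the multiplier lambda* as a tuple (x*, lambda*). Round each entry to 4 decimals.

Form the Lagrangian:
  L(x, lambda) = (1/2) x^T Q x + c^T x + lambda^T (A x - b)
Stationarity (grad_x L = 0): Q x + c + A^T lambda = 0.
Primal feasibility: A x = b.

This gives the KKT block system:
  [ Q   A^T ] [ x     ]   [-c ]
  [ A    0  ] [ lambda ] = [ b ]

Solving the linear system:
  x*      = (-0.3031, -0.1654, 0.063)
  lambda* = (1.9843)
  f(x*)   = 1.2205

x* = (-0.3031, -0.1654, 0.063), lambda* = (1.9843)


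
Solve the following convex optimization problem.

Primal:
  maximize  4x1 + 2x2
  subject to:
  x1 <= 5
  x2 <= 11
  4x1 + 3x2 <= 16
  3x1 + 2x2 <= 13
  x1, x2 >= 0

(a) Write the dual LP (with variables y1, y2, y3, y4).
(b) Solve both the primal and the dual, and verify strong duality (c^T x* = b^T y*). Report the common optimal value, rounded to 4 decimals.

The standard primal-dual pair for 'max c^T x s.t. A x <= b, x >= 0' is:
  Dual:  min b^T y  s.t.  A^T y >= c,  y >= 0.

So the dual LP is:
  minimize  5y1 + 11y2 + 16y3 + 13y4
  subject to:
    y1 + 4y3 + 3y4 >= 4
    y2 + 3y3 + 2y4 >= 2
    y1, y2, y3, y4 >= 0

Solving the primal: x* = (4, 0).
  primal value c^T x* = 16.
Solving the dual: y* = (0, 0, 1, 0).
  dual value b^T y* = 16.
Strong duality: c^T x* = b^T y*. Confirmed.

16


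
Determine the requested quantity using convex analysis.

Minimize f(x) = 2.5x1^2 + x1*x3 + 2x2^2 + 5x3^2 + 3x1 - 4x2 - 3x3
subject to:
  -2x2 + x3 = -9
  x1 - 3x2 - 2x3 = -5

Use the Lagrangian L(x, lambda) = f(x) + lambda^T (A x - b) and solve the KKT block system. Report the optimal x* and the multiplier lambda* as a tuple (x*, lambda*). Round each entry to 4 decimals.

Form the Lagrangian:
  L(x, lambda) = (1/2) x^T Q x + c^T x + lambda^T (A x - b)
Stationarity (grad_x L = 0): Q x + c + A^T lambda = 0.
Primal feasibility: A x = b.

This gives the KKT block system:
  [ Q   A^T ] [ x     ]   [-c ]
  [ A    0  ] [ lambda ] = [ b ]

Solving the linear system:
  x*      = (0.9148, 3.4164, -2.1672)
  lambda* = (12.9432, -5.4069)
  f(x*)   = 42.5174

x* = (0.9148, 3.4164, -2.1672), lambda* = (12.9432, -5.4069)


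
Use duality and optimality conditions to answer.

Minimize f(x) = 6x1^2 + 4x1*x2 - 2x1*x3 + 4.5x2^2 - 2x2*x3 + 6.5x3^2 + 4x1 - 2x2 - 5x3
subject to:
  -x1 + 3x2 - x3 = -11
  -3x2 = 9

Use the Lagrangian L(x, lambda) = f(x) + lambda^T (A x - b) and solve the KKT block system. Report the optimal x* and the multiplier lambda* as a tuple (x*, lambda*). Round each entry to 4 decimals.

Form the Lagrangian:
  L(x, lambda) = (1/2) x^T Q x + c^T x + lambda^T (A x - b)
Stationarity (grad_x L = 0): Q x + c + A^T lambda = 0.
Primal feasibility: A x = b.

This gives the KKT block system:
  [ Q   A^T ] [ x     ]   [-c ]
  [ A    0  ] [ lambda ] = [ b ]

Solving the linear system:
  x*      = (1.3448, -3, 0.6552)
  lambda* = (6.8276, -1.4828)
  f(x*)   = 48.2759

x* = (1.3448, -3, 0.6552), lambda* = (6.8276, -1.4828)


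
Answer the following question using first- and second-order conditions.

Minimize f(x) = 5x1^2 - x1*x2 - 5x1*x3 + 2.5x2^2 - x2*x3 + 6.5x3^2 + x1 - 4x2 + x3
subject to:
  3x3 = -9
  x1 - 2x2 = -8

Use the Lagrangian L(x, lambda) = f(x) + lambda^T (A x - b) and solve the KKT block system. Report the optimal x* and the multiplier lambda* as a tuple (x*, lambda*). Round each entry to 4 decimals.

Form the Lagrangian:
  L(x, lambda) = (1/2) x^T Q x + c^T x + lambda^T (A x - b)
Stationarity (grad_x L = 0): Q x + c + A^T lambda = 0.
Primal feasibility: A x = b.

This gives the KKT block system:
  [ Q   A^T ] [ x     ]   [-c ]
  [ A    0  ] [ lambda ] = [ b ]

Solving the linear system:
  x*      = (-2.0976, 2.9512, -3)
  lambda* = (10.1545, 7.9268)
  f(x*)   = 68.9512

x* = (-2.0976, 2.9512, -3), lambda* = (10.1545, 7.9268)
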